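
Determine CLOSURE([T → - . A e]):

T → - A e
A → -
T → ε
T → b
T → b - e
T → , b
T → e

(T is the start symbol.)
{ [A → . -], [T → - . A e] }

To compute CLOSURE, for each item [A → α.Bβ] where B is a non-terminal, add [B → .γ] for all productions B → γ; repeat for the newly added items until nothing changes.

Start with: [T → - . A e]
  [T → - . A e] has the dot before A: add [A → . -]
No further items can be added.

CLOSURE = { [A → . -], [T → - . A e] }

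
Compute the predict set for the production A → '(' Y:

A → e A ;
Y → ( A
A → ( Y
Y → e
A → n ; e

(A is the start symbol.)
PREDICT(A → '(' Y) = (FIRST(RHS) \ {ε}) ∪ (FOLLOW(A) if ε ∈ FIRST(RHS), i.e. RHS ⇒* ε)
FIRST('(' Y) = { '(' }
ε ∉ FIRST('(' Y), so FOLLOW(A) is not added.
PREDICT(A → '(' Y) = { '(' }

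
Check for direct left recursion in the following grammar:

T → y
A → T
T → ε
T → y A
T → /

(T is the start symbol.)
T → y: starts with y
A → T: starts with T
T → ε: starts with ε
T → y A: starts with y
T → /: starts with '/'

No direct left recursion found.

Answer: No direct left recursion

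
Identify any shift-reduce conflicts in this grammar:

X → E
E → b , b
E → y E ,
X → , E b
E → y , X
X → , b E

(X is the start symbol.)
A shift-reduce conflict occurs when an LR(0) state has both:
  - a complete (reduce) item [A → α .] (dot at the end), and
  - a shift item [B → β . c γ] (dot before a terminal).

Augment with X' → X and build the canonical LR(0) collection (I0 = CLOSURE({[X' → . X]}), then GOTO on every symbol after a dot until no new states appear). It has 16 states:
  I0: { [E → . b , b], [E → . y , X], [E → . y E ,], [X → . , E b], [X → . , b E], [X → . E], [X' → . X] }  — shift
  I1: { [E → . b , b], [E → . y , X], [E → . y E ,], [X → , . E b], [X → , . b E] }  — shift
  I2: { [X → E .] }  — reduce
  I3: { [X' → X .] }  — accept
  I4: { [E → b . , b] }  — shift
  I5: { [E → . b , b], [E → . y , X], [E → . y E ,], [E → y . , X], [E → y . E ,] }  — shift
  I6: { [E → . b , b], [E → . y , X], [E → . y E ,], [E → y , . X], [X → . , E b], [X → . , b E], [X → . E] }  — shift
  I7: { [E → y E . ,] }  — shift
  I8: { [E → y E , .] }  — reduce
  I9: { [E → y , X .] }  — reduce
  I10: { [E → b , . b] }  — shift
  I11: { [E → b , b .] }  — reduce
  I12: { [X → , E . b] }  — shift
  I13: { [E → . b , b], [E → . y , X], [E → . y E ,], [E → b . , b], [X → , b . E] }  — shift
  I14: { [X → , b E .] }  — reduce
  I15: { [X → , E b .] }  — reduce

No state contains both a complete item and a shift item.

Answer: No shift-reduce conflicts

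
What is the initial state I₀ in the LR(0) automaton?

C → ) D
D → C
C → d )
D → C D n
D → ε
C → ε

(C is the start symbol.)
{ [C → . ) D], [C → . d )], [C → .], [C' → . C] }

First, augment the grammar with C' → C
I₀ = CLOSURE({ [C' → . C] }):
  [C' → . C] has the dot before C: add [C → . ) D], [C → . d )], [C → .]
No further items can be added.

I₀ = { [C → . ) D], [C → . d )], [C → .], [C' → . C] }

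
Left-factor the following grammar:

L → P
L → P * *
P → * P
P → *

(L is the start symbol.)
L → P L'
L' → ε
L' → * *
P → * P'
P' → P
P' → ε

Left-factoring transforms A → αβ₁ | αβ₂ into A → αA' and A' → β₁ | β₂
(α is the longest common prefix among the alternatives). Repeat until
no nonterminal has two alternatives with a common prefix.

Round 1: L has alternatives sharing prefix 'P'. Introduce L': L → P L'
  Add: L' → ε
  Add: L' → * *

Round 2: P has alternatives sharing prefix '*'. Introduce P': P → * P'
  Add: P' → P
  Add: P' → ε

No remaining common prefixes — done.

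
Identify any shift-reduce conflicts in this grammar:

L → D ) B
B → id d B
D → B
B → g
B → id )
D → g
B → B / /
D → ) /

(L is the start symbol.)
Yes — I2: [D → B .] vs [B → B . / /]; I9: [B → id d B .] vs [B → B . / /]; I14: [L → D ) B .] vs [B → B . / /]

Augment with L' → L and build the canonical LR(0) collection (I0 = CLOSURE({[L' → . L]}), then GOTO on every symbol after a dot until no new states appear). It has 16 states:
  I0: { [B → . B / /], [B → . g], [B → . id )], [B → . id d B], [D → . ) /], [D → . B], [D → . g], [L → . D ) B], [L' → . L] }  — shift
  I1: { [D → ) . /] }  — shift
  I2: { [B → B . / /], [D → B .] }  — shift, reduce
  I3: { [L → D . ) B] }  — shift
  I4: { [L' → L .] }  — accept
  I5: { [B → g .], [D → g .] }  — 2 reduces
  I6: { [B → id . )], [B → id . d B] }  — shift
  I7: { [B → id ) .] }  — reduce
  I8: { [B → . B / /], [B → . g], [B → . id )], [B → . id d B], [B → id d . B] }  — shift
  I9: { [B → B . / /], [B → id d B .] }  — shift, reduce
  I10: { [B → g .] }  — reduce
  I11: { [B → B / . /] }  — shift
  I12: { [B → B / / .] }  — reduce
  I13: { [B → . B / /], [B → . g], [B → . id )], [B → . id d B], [L → D ) . B] }  — shift
  I14: { [B → B . / /], [L → D ) B .] }  — shift, reduce
  I15: { [D → ) / .] }  — reduce

I2 contains reduce item [D → B .] and shift item [B → B . / /] — shift-reduce conflict.
I9 contains reduce item [B → id d B .] and shift item [B → B . / /] — shift-reduce conflict.
I14 contains reduce item [L → D ) B .] and shift item [B → B . / /] — shift-reduce conflict.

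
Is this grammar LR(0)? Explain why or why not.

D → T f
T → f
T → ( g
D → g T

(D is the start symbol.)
A grammar is LR(0) if no state in the canonical LR(0) collection has:
  - both a shift item (dot before a terminal) and a complete item (shift-reduce conflict), or
  - two or more complete items (reduce-reduce conflict; the accept item [D' → D .] counts as a complete item here).

Augment with D' → D and build the canonical LR(0) collection (I0 = CLOSURE({[D' → . D]}), then GOTO on every symbol after a dot until no new states appear). It has 9 states:
  I0: { [D → . T f], [D → . g T], [D' → . D], [T → . ( g], [T → . f] }  — shift
  I1: { [T → ( . g] }  — shift
  I2: { [D' → D .] }  — accept
  I3: { [D → T . f] }  — shift
  I4: { [T → f .] }  — reduce
  I5: { [D → g . T], [T → . ( g], [T → . f] }  — shift
  I6: { [D → g T .] }  — reduce
  I7: { [D → T f .] }  — reduce
  I8: { [T → ( g .] }  — reduce

Every state is either a pure shift/goto state or contains exactly one complete item and nothing to shift — no conflicts. The grammar is LR(0).

Answer: Yes, the grammar is LR(0)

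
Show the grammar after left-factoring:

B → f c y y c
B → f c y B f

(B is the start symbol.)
Left-factoring transforms A → αβ₁ | αβ₂ into A → αA' and A' → β₁ | β₂
(α is the longest common prefix among the alternatives). Repeat until
no nonterminal has two alternatives with a common prefix.

Round 1: B has alternatives sharing prefix 'f c y'. Introduce B': B → f c y B'
  Add: B' → y c
  Add: B' → B f

No remaining common prefixes — done.

Resulting grammar:
B → f c y B'
B' → y c
B' → B f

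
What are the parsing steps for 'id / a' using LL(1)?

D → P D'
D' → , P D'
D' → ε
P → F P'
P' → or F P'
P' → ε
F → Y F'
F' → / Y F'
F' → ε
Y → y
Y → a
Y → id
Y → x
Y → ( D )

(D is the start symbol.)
LL(1) parsing maintains a stack (initially the start symbol over $) and the input. At each step: if the stack top is a terminal, match it against the current input token; if it is a non-terminal N, replace it with the RHS of M[N, lookahead] (the unique production whose predict set contains the lookahead).

Stack is shown with the top on the left.

Stack           Input     Action
--------------------------------
D $             id / a $  output D → P D'
P D' $          id / a $  output P → F P'
F P' D' $       id / a $  output F → Y F'
Y F' P' D' $    id / a $  output Y → id
id F' P' D' $   id / a $  match 'id'
F' P' D' $      / a $     output F' → / Y F'
/ Y F' P' D' $  / a $     match '/'
Y F' P' D' $    a $       output Y → a
a F' P' D' $    a $       match 'a'
F' P' D' $      $         output F' → ε
P' D' $         $         output P' → ε
D' $            $         output D' → ε
$               $         accept

The string is accepted.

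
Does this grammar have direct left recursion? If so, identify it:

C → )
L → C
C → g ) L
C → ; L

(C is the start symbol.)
No direct left recursion

Direct left recursion occurs when N → N α for some non-terminal N (the right-hand side begins with the left-hand side itself).

C → ): starts with ')'
L → C: starts with C
C → g ) L: starts with g
C → ; L: starts with ';'

No direct left recursion found.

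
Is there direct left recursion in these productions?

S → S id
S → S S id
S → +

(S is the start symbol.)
Yes, S is left-recursive

Direct left recursion occurs when N → N α for some non-terminal N (the right-hand side begins with the left-hand side itself).

S → S id: LEFT RECURSIVE (starts with S)
S → S S id: LEFT RECURSIVE (starts with S)
S → +: starts with '+'

The grammar has direct left recursion on: S.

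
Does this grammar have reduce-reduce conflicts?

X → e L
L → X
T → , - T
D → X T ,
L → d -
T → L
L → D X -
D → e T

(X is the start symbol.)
Yes — I9: [T → L .] vs [X → e L .]

A reduce-reduce conflict occurs when an LR(0) state has two complete items [A → α .] and [B → β .] — both call for a reduction, and with no lookahead the parser cannot choose between them.

Augment with X' → X and build the canonical LR(0) collection (I0 = CLOSURE({[X' → . X]}), then GOTO on every symbol after a dot until no new states appear). It has 19 states:
  I0: { [X → . e L], [X' → . X] }  — shift
  I1: { [X' → X .] }  — accept
  I2: { [D → . X T ,], [D → . e T], [L → . D X -], [L → . X], [L → . d -], [X → . e L], [X → e . L] }  — shift
  I3: { [L → D . X -], [X → . e L] }  — shift
  I4: { [X → e L .] }  — reduce
  I5: { [D → . X T ,], [D → . e T], [D → X . T ,], [L → . D X -], [L → . X], [L → . d -], [L → X .], [T → . , - T], [T → . L], [X → . e L] }  — shift, reduce
  I6: { [L → d . -] }  — shift
  I7: { [D → . X T ,], [D → . e T], [D → e . T], [L → . D X -], [L → . X], [L → . d -], [T → . , - T], [T → . L], [X → . e L], [X → e . L] }  — shift
  I8: { [T → , . - T] }  — shift
  I9: { [T → L .], [X → e L .] }  — 2 reduces
  I10: { [D → e T .] }  — reduce
  I11: { [D → . X T ,], [D → . e T], [L → . D X -], [L → . X], [L → . d -], [T → , - . T], [T → . , - T], [T → . L], [X → . e L] }  — shift
  I12: { [T → L .] }  — reduce
  I13: { [T → , - T .] }  — reduce
  I14: { [L → d - .] }  — reduce
  I15: { [D → X T . ,] }  — shift
  I16: { [D → X T , .] }  — reduce
  I17: { [L → D X . -] }  — shift
  I18: { [L → D X - .] }  — reduce

I9 contains complete items [T → L .], [X → e L .] — reduce-reduce conflict.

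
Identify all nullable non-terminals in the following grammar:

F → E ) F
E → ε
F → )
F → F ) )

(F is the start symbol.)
A non-terminal is nullable if it can derive ε (the empty string): either it has an ε-production, or it has a production whose right-hand side consists entirely of nullable non-terminals.

ε-productions: E → ε
So E is immediately nullable.
No further non-terminal can be added: every production for the remaining non-terminals contains a terminal or a non-nullable non-terminal.
Nullable = { 'E' }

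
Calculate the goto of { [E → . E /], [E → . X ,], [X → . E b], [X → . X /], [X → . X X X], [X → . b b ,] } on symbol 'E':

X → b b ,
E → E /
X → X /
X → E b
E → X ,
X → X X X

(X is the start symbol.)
GOTO(I, 'E') = CLOSURE({ [A → αX.β] : [A → α.Xβ] ∈ I, X = 'E' })

Items with dot before 'E', with the dot advanced:
  [E → . E /] → [E → E . /]
  [X → . E b] → [X → E . b]
Closure adds nothing (no advanced item has the dot before a non-terminal).

GOTO = { [E → E . /], [X → E . b] }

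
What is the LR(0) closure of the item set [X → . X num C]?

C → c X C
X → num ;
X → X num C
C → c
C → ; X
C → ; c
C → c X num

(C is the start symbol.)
{ [X → . X num C], [X → . num ;] }

To compute CLOSURE, for each item [A → α.Bβ] where B is a non-terminal, add [B → .γ] for all productions B → γ; repeat for the newly added items until nothing changes.

Start with: [X → . X num C]
  [X → . X num C] has the dot before X: add [X → . num ;]
No further items can be added.

CLOSURE = { [X → . X num C], [X → . num ;] }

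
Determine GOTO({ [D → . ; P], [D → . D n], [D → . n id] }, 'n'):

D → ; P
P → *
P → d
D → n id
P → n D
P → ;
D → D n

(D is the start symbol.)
GOTO(I, 'n') = CLOSURE({ [A → αX.β] : [A → α.Xβ] ∈ I, X = 'n' })

Items with dot before 'n', with the dot advanced:
  [D → . n id] → [D → n . id]
Closure adds nothing (no advanced item has the dot before a non-terminal).

GOTO = { [D → n . id] }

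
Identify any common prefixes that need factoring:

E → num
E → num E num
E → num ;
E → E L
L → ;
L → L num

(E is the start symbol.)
Left-factoring is needed when two productions for the same non-terminal
share a common prefix on the right-hand side.

Productions for E:
  E → num
  E → num E num
  E → num ;
  E → E L
Productions for L:
  L → ;
  L → L num

Found common prefix 'num' in productions for E

Answer: Yes, E has productions with common prefix 'num'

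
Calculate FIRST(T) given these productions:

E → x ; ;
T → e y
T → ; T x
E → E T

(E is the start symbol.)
{ ';', 'e' }

From T → e y:
  - e is a terminal: add 'e' and stop
From T → ; T x:
  - ';' is a terminal: add ';' and stop

Collecting: FIRST(T) = { ';', 'e' }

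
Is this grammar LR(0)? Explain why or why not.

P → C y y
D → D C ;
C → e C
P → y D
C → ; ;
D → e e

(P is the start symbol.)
Augment with P' → P and build the canonical LR(0) collection (I0 = CLOSURE({[P' → . P]}), then GOTO on every symbol after a dot until no new states appear). It has 15 states:
  I0: { [C → . ; ;], [C → . e C], [P → . C y y], [P → . y D], [P' → . P] }  — shift
  I1: { [C → ; . ;] }  — shift
  I2: { [P → C . y y] }  — shift
  I3: { [P' → P .] }  — accept
  I4: { [C → . ; ;], [C → . e C], [C → e . C] }  — shift
  I5: { [D → . D C ;], [D → . e e], [P → y . D] }  — shift
  I6: { [C → . ; ;], [C → . e C], [D → D . C ;], [P → y D .] }  — shift, reduce
  I7: { [D → e . e] }  — shift
  I8: { [D → e e .] }  — reduce
  I9: { [D → D C . ;] }  — shift
  I10: { [D → D C ; .] }  — reduce
  I11: { [C → e C .] }  — reduce
  I12: { [P → C y . y] }  — shift
  I13: { [P → C y y .] }  — reduce
  I14: { [C → ; ; .] }  — reduce

Conflict in state I6:
  Shift-reduce conflict between [P → y D .] and [C → . ; ;]
So the grammar is NOT LR(0).

Answer: No. Shift-reduce conflict between [P → y D .] and [C → . ; ;]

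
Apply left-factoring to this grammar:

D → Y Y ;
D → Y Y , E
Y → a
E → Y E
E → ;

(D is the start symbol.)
Left-factoring transforms A → αβ₁ | αβ₂ into A → αA' and A' → β₁ | β₂
(α is the longest common prefix among the alternatives). Repeat until
no nonterminal has two alternatives with a common prefix.

Round 1: D has alternatives sharing prefix 'Y Y'. Introduce D': D → Y Y D'
  Add: D' → ;
  Add: D' → , E

No remaining common prefixes — done.

Resulting grammar:
D → Y Y D'
D' → ;
D' → , E
Y → a
E → Y E
E → ;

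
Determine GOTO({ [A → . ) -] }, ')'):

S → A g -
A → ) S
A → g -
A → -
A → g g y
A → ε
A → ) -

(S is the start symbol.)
{ [A → ) . -] }

GOTO(I, ')') = CLOSURE({ [A → αX.β] : [A → α.Xβ] ∈ I, X = ')' })

Items with dot before ')', with the dot advanced:
  [A → . ) -] → [A → ) . -]
Closure adds nothing (no advanced item has the dot before a non-terminal).

GOTO = { [A → ) . -] }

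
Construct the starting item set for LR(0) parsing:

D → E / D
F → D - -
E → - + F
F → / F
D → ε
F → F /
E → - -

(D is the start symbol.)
{ [D → . E / D], [D → .], [D' → . D], [E → . - + F], [E → . - -] }

First, augment the grammar with D' → D
I₀ = CLOSURE({ [D' → . D] }):
  [D' → . D] has the dot before D: add [D → . E / D], [D → .]
  [D → . E / D] has the dot before E: add [E → . - + F], [E → . - -]
No further items can be added.

I₀ = { [D → . E / D], [D → .], [D' → . D], [E → . - + F], [E → . - -] }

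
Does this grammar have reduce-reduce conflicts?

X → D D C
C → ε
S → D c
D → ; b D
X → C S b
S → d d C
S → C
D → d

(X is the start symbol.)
Augment with X' → X and build the canonical LR(0) collection (I0 = CLOSURE({[X' → . X]}), then GOTO on every symbol after a dot until no new states appear). It has 18 states:
  I0: { [C → .], [D → . ; b D], [D → . d], [X → . C S b], [X → . D D C], [X' → . X] }  — shift, reduce
  I1: { [D → ; . b D] }  — shift
  I2: { [C → .], [D → . ; b D], [D → . d], [S → . C], [S → . D c], [S → . d d C], [X → C . S b] }  — shift, reduce
  I3: { [D → . ; b D], [D → . d], [X → D . D C] }  — shift
  I4: { [X' → X .] }  — accept
  I5: { [D → d .] }  — reduce
  I6: { [C → .], [X → D D . C] }  — reduce
  I7: { [X → D D C .] }  — reduce
  I8: { [S → C .] }  — reduce
  I9: { [S → D . c] }  — shift
  I10: { [X → C S . b] }  — shift
  I11: { [D → d .], [S → d . d C] }  — shift, reduce
  I12: { [C → .], [S → d d . C] }  — reduce
  I13: { [S → d d C .] }  — reduce
  I14: { [X → C S b .] }  — reduce
  I15: { [S → D c .] }  — reduce
  I16: { [D → . ; b D], [D → . d], [D → ; b . D] }  — shift
  I17: { [D → ; b D .] }  — reduce

No state contains more than one complete item.

Answer: No reduce-reduce conflicts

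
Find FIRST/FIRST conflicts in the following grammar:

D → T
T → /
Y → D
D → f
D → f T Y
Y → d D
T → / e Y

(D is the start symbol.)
Yes. D → f / D → f T Y on { 'f' }; T → '/' / T → '/' e Y on { '/' }

A FIRST/FIRST conflict occurs when two productions N → α and N → β for the same non-terminal have FIRST(α) ∩ FIRST(β) ≠ ∅ (with ε ∈ FIRST of a nullable right-hand side, so two nullable alternatives also conflict).

FIRST sets of the non-terminals at (or reachable through a nullable prefix from) the front of some alternative:
  FIRST(T) = { '/' }
  FIRST(D) = { '/', 'f' }

Productions for D:
  D → T: FIRST = { '/' }
  D → f: FIRST = { 'f' }
  D → f T Y: FIRST = { 'f' }
Productions for T:
  T → /: FIRST = { '/' }
  T → / e Y: FIRST = { '/' }
Productions for Y:
  Y → D: FIRST = { '/', 'f' }
  Y → d D: FIRST = { 'd' }

Conflict for D: D → f and D → f T Y
  Overlap: { 'f' }
Conflict for T: T → / and T → / e Y
  Overlap: { '/' }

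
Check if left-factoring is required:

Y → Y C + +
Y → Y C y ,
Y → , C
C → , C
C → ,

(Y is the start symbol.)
Yes, Y has productions with common prefix 'Y C'; C has productions with common prefix ','

Left-factoring is needed when two productions for the same non-terminal
share a common prefix on the right-hand side.

Productions for Y:
  Y → Y C + +
  Y → Y C y ,
  Y → , C
Productions for C:
  C → , C
  C → ,

Found common prefix 'Y C' in productions for Y
Found common prefix ',' in productions for C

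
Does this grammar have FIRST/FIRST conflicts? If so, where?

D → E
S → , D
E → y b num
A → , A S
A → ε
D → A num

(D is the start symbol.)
A FIRST/FIRST conflict occurs when two productions N → α and N → β for the same non-terminal have FIRST(α) ∩ FIRST(β) ≠ ∅ (with ε ∈ FIRST of a nullable right-hand side, so two nullable alternatives also conflict).

FIRST sets of the non-terminals at (or reachable through a nullable prefix from) the front of some alternative:
  FIRST(E) = { 'y' }
  FIRST(A) = { ',', ε }

Productions for D:
  D → E: FIRST = { 'y' }
  D → A num: FIRST = { ',', 'num' }
Productions for A:
  A → , A S: FIRST = { ',' }
  A → ε: FIRST = { ε }
S, E have only one production, so no FIRST/FIRST conflict is possible there.

All alternatives of each non-terminal have pairwise disjoint FIRST sets.

Answer: No FIRST/FIRST conflicts.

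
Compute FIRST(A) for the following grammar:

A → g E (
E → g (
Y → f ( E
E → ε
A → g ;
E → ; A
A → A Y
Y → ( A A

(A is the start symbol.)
{ 'g' }

From A → g E (:
  - g is a terminal: add 'g' and stop
From A → g ;:
  - g is a terminal: add 'g' and stop
From A → A Y:
  - A is the symbol being defined: contributes nothing new
    A is not nullable, so stop

Collecting: FIRST(A) = { 'g' }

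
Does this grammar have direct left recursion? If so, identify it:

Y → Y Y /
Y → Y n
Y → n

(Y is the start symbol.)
Yes, Y is left-recursive

Direct left recursion occurs when N → N α for some non-terminal N (the right-hand side begins with the left-hand side itself).

Y → Y Y /: LEFT RECURSIVE (starts with Y)
Y → Y n: LEFT RECURSIVE (starts with Y)
Y → n: starts with n

The grammar has direct left recursion on: Y.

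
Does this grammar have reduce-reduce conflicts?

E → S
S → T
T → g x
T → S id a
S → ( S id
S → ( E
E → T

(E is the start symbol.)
Yes — I4: [E → T .] vs [S → T .]

Augment with E' → E and build the canonical LR(0) collection (I0 = CLOSURE({[E' → . E]}), then GOTO on every symbol after a dot until no new states appear). It has 12 states:
  I0: { [E → . S], [E → . T], [E' → . E], [S → . ( E], [S → . ( S id], [S → . T], [T → . S id a], [T → . g x] }  — shift
  I1: { [E → . S], [E → . T], [S → ( . E], [S → ( . S id], [S → . ( E], [S → . ( S id], [S → . T], [T → . S id a], [T → . g x] }  — shift
  I2: { [E' → E .] }  — accept
  I3: { [E → S .], [T → S . id a] }  — shift, reduce
  I4: { [E → T .], [S → T .] }  — 2 reduces
  I5: { [T → g . x] }  — shift
  I6: { [T → g x .] }  — reduce
  I7: { [T → S id . a] }  — shift
  I8: { [T → S id a .] }  — reduce
  I9: { [S → ( E .] }  — reduce
  I10: { [E → S .], [S → ( S . id], [T → S . id a] }  — shift, reduce
  I11: { [S → ( S id .], [T → S id . a] }  — shift, reduce

I4 contains complete items [E → T .], [S → T .] — reduce-reduce conflict.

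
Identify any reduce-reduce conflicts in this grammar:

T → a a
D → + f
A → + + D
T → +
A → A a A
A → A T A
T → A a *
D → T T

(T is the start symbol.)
A reduce-reduce conflict occurs when an LR(0) state has two complete items [A → α .] and [B → β .] — both call for a reduction, and with no lookahead the parser cannot choose between them.

Augment with T' → T and build the canonical LR(0) collection (I0 = CLOSURE({[T' → . T]}), then GOTO on every symbol after a dot until no new states appear). It has 19 states:
  I0: { [A → . + + D], [A → . A T A], [A → . A a A], [T → . +], [T → . A a *], [T → . a a], [T' → . T] }  — shift
  I1: { [A → + . + D], [T → + .] }  — shift, reduce
  I2: { [A → . + + D], [A → . A T A], [A → . A a A], [A → A . T A], [A → A . a A], [T → . +], [T → . A a *], [T → . a a], [T → A . a *] }  — shift
  I3: { [T' → T .] }  — accept
  I4: { [T → a . a] }  — shift
  I5: { [T → a a .] }  — reduce
  I6: { [A → . + + D], [A → . A T A], [A → . A a A], [A → A T . A] }  — shift
  I7: { [A → . + + D], [A → . A T A], [A → . A a A], [A → A a . A], [T → A a . *], [T → a . a] }  — shift
  I8: { [T → A a * .] }  — reduce
  I9: { [A → + . + D] }  — shift
  I10: { [A → . + + D], [A → . A T A], [A → . A a A], [A → A . T A], [A → A . a A], [A → A a A .], [T → . +], [T → . A a *], [T → . a a] }  — shift, reduce
  I11: { [A → . + + D], [A → . A T A], [A → . A a A], [A → A a . A], [T → a . a] }  — shift
  I12: { [A → + + . D], [A → . + + D], [A → . A T A], [A → . A a A], [D → . + f], [D → . T T], [T → . +], [T → . A a *], [T → . a a] }  — shift
  I13: { [A → + . + D], [D → + . f], [T → + .] }  — shift, reduce
  I14: { [A → + + D .] }  — reduce
  I15: { [A → . + + D], [A → . A T A], [A → . A a A], [D → T . T], [T → . +], [T → . A a *], [T → . a a] }  — shift
  I16: { [D → T T .] }  — reduce
  I17: { [D → + f .] }  — reduce
  I18: { [A → . + + D], [A → . A T A], [A → . A a A], [A → A . T A], [A → A . a A], [A → A T A .], [T → . +], [T → . A a *], [T → . a a] }  — shift, reduce

No state contains more than one complete item.

Answer: No reduce-reduce conflicts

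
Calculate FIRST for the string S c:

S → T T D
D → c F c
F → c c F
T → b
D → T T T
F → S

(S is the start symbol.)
{ 'b' }

FIRST sets of the non-terminals involved (from the grammar, by fixed-point iteration):
  FIRST(S) = { 'b' }

To compute FIRST(S c), process the symbols left to right:
Symbol S is a non-terminal. Add FIRST(S) \ {ε} = { 'b' }
S is not nullable (ε ∉ FIRST(S)), so stop here.
FIRST(S c) = { 'b' }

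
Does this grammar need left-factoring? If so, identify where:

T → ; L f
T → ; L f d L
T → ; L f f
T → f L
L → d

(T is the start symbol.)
Yes, T has productions with common prefix '; L f'

Left-factoring is needed when two productions for the same non-terminal
share a common prefix on the right-hand side.

Productions for T:
  T → ; L f
  T → ; L f d L
  T → ; L f f
  T → f L

Found common prefix '; L f' in productions for T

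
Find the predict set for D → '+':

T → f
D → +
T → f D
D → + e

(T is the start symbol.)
{ '+' }

PREDICT(D → '+') = (FIRST(RHS) \ {ε}) ∪ (FOLLOW(D) if ε ∈ FIRST(RHS), i.e. RHS ⇒* ε)
FIRST('+') = { '+' }
ε ∉ FIRST('+'), so FOLLOW(D) is not added.
PREDICT(D → '+') = { '+' }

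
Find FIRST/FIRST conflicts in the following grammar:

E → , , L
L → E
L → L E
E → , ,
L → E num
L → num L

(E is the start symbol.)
Yes. E → ',' ',' L / E → ',' ',' on { ',' }; L → E / L → L E on { ',' }; L → E / L → E num on { ',' }; L → L E / L → E num on { ',' }; L → L E / L → num L on { 'num' }

A FIRST/FIRST conflict occurs when two productions N → α and N → β for the same non-terminal have FIRST(α) ∩ FIRST(β) ≠ ∅ (with ε ∈ FIRST of a nullable right-hand side, so two nullable alternatives also conflict).

FIRST sets of the non-terminals at (or reachable through a nullable prefix from) the front of some alternative:
  FIRST(E) = { ',' }
  FIRST(L) = { ',', 'num' }

Productions for E:
  E → , , L: FIRST = { ',' }
  E → , ,: FIRST = { ',' }
Productions for L:
  L → E: FIRST = { ',' }
  L → L E: FIRST = { ',', 'num' }
  L → E num: FIRST = { ',' }
  L → num L: FIRST = { 'num' }

Conflict for E: E → , , L and E → , ,
  Overlap: { ',' }
Conflict for L: L → E and L → L E
  Overlap: { ',' }
Conflict for L: L → E and L → E num
  Overlap: { ',' }
Conflict for L: L → L E and L → E num
  Overlap: { ',' }
Conflict for L: L → L E and L → num L
  Overlap: { 'num' }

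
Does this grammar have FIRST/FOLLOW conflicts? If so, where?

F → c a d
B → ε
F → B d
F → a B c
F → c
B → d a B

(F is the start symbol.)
Yes. B → d a B with FOLLOW(B) on { 'd' }

Nullable non-terminals: B.

B: nullable alternative(s) B → ε; FOLLOW(B) = { 'c', 'd' }
  B → ε: FIRST \ {ε} = { } — this is the only nullable alternative, skip
  B → d a B: FIRST \ {ε} = { 'd' } — overlaps FOLLOW(B) on { 'd' }: CONFLICT

F has no nullable alternative, so no FIRST/FOLLOW check is needed there.

So the grammar has 1 FIRST/FOLLOW conflict (marked CONFLICT above).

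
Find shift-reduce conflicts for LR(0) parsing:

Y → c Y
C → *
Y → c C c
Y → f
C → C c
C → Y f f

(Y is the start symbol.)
A shift-reduce conflict occurs when an LR(0) state has both:
  - a complete (reduce) item [A → α .] (dot at the end), and
  - a shift item [B → β . c γ] (dot before a terminal).

Augment with Y' → Y and build the canonical LR(0) collection (I0 = CLOSURE({[Y' → . Y]}), then GOTO on every symbol after a dot until no new states appear). It has 10 states:
  I0: { [Y → . c C c], [Y → . c Y], [Y → . f], [Y' → . Y] }  — shift
  I1: { [Y' → Y .] }  — accept
  I2: { [C → . *], [C → . C c], [C → . Y f f], [Y → . c C c], [Y → . c Y], [Y → . f], [Y → c . C c], [Y → c . Y] }  — shift
  I3: { [Y → f .] }  — reduce
  I4: { [C → * .] }  — reduce
  I5: { [C → C . c], [Y → c C . c] }  — shift
  I6: { [C → Y . f f], [Y → c Y .] }  — shift, reduce
  I7: { [C → Y f . f] }  — shift
  I8: { [C → Y f f .] }  — reduce
  I9: { [C → C c .], [Y → c C c .] }  — 2 reduces

I6 contains reduce item [Y → c Y .] and shift item [C → Y . f f] — shift-reduce conflict.

Answer: Yes — I6: [Y → c Y .] vs [C → Y . f f]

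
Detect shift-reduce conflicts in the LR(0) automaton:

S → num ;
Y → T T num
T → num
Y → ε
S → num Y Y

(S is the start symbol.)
A shift-reduce conflict occurs when an LR(0) state has both:
  - a complete (reduce) item [A → α .] (dot at the end), and
  - a shift item [B → β . c γ] (dot before a terminal).

Augment with S' → S and build the canonical LR(0) collection (I0 = CLOSURE({[S' → . S]}), then GOTO on every symbol after a dot until no new states appear). It has 10 states:
  I0: { [S → . num ;], [S → . num Y Y], [S' → . S] }  — shift
  I1: { [S' → S .] }  — accept
  I2: { [S → num . ;], [S → num . Y Y], [T → . num], [Y → . T T num], [Y → .] }  — shift, reduce
  I3: { [S → num ; .] }  — reduce
  I4: { [T → . num], [Y → T . T num] }  — shift
  I5: { [S → num Y . Y], [T → . num], [Y → . T T num], [Y → .] }  — shift, reduce
  I6: { [T → num .] }  — reduce
  I7: { [S → num Y Y .] }  — reduce
  I8: { [Y → T T . num] }  — shift
  I9: { [Y → T T num .] }  — reduce

I2 contains reduce item [Y → .] and shift items [S → num . ;], [T → . num] — shift-reduce conflict.
I5 contains reduce item [Y → .] and shift item [T → . num] — shift-reduce conflict.

Answer: Yes — I2: [Y → .] vs [S → num . ;]; I5: [Y → .] vs [T → . num]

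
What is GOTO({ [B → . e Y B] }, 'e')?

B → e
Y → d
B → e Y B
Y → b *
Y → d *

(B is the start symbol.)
GOTO(I, 'e') = CLOSURE({ [A → αX.β] : [A → α.Xβ] ∈ I, X = 'e' })

Items with dot before 'e', with the dot advanced:
  [B → . e Y B] → [B → e . Y B]
Closure of the advanced items:
  [B → e . Y B] has the dot before Y: add [Y → . d], [Y → . b *], [Y → . d *]

GOTO = { [B → e . Y B], [Y → . b *], [Y → . d *], [Y → . d] }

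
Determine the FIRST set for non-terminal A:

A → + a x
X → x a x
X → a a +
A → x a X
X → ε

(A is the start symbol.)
{ '+', 'x' }

From A → + a x:
  - '+' is a terminal: add '+' and stop
From A → x a X:
  - x is a terminal: add 'x' and stop

Collecting: FIRST(A) = { '+', 'x' }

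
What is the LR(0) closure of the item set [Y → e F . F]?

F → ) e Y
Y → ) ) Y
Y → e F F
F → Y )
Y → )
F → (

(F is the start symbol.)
{ [F → . (], [F → . ) e Y], [F → . Y )], [Y → . ) ) Y], [Y → . )], [Y → . e F F], [Y → e F . F] }

To compute CLOSURE, for each item [A → α.Bβ] where B is a non-terminal, add [B → .γ] for all productions B → γ; repeat for the newly added items until nothing changes.

Start with: [Y → e F . F]
  [Y → e F . F] has the dot before F: add [F → . ) e Y], [F → . Y )], [F → . (]
  [F → . Y )] has the dot before Y: add [Y → . ) ) Y], [Y → . e F F], [Y → . )]
No further items can be added.

CLOSURE = { [F → . (], [F → . ) e Y], [F → . Y )], [Y → . ) ) Y], [Y → . )], [Y → . e F F], [Y → e F . F] }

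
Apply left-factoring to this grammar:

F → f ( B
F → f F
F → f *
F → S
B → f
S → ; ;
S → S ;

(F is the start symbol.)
F → f F'
F' → ( B
F' → F
F' → *
F → S
B → f
S → ; ;
S → S ;

Left-factoring transforms A → αβ₁ | αβ₂ into A → αA' and A' → β₁ | β₂
(α is the longest common prefix among the alternatives). Repeat until
no nonterminal has two alternatives with a common prefix.

Round 1: F has alternatives sharing prefix 'f'. Introduce F': F → f F'
  Add: F' → ( B
  Add: F' → F
  Add: F' → *

No remaining common prefixes — done.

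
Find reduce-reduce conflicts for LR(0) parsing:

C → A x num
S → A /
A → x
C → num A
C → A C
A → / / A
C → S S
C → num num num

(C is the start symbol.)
No reduce-reduce conflicts

A reduce-reduce conflict occurs when an LR(0) state has two complete items [A → α .] and [B → β .] — both call for a reduction, and with no lookahead the parser cannot choose between them.

Augment with C' → C and build the canonical LR(0) collection (I0 = CLOSURE({[C' → . C]}), then GOTO on every symbol after a dot until no new states appear). It has 19 states:
  I0: { [A → . / / A], [A → . x], [C → . A C], [C → . A x num], [C → . S S], [C → . num A], [C → . num num num], [C' → . C], [S → . A /] }  — shift
  I1: { [A → / . / A] }  — shift
  I2: { [A → . / / A], [A → . x], [C → . A C], [C → . A x num], [C → . S S], [C → . num A], [C → . num num num], [C → A . C], [C → A . x num], [S → . A /], [S → A . /] }  — shift
  I3: { [C' → C .] }  — accept
  I4: { [A → . / / A], [A → . x], [C → S . S], [S → . A /] }  — shift
  I5: { [A → . / / A], [A → . x], [C → num . A], [C → num . num num] }  — shift
  I6: { [A → x .] }  — reduce
  I7: { [C → num A .] }  — reduce
  I8: { [C → num num . num] }  — shift
  I9: { [C → num num num .] }  — reduce
  I10: { [S → A . /] }  — shift
  I11: { [C → S S .] }  — reduce
  I12: { [S → A / .] }  — reduce
  I13: { [A → / . / A], [S → A / .] }  — shift, reduce
  I14: { [C → A C .] }  — reduce
  I15: { [A → x .], [C → A x . num] }  — shift, reduce
  I16: { [C → A x num .] }  — reduce
  I17: { [A → . / / A], [A → . x], [A → / / . A] }  — shift
  I18: { [A → / / A .] }  — reduce

No state contains more than one complete item.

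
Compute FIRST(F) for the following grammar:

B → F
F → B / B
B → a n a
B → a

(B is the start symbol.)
{ 'a' }

To compute FIRST(F), examine every production with F on the left-hand side, reading each right-hand side left to right until a non-nullable symbol is reached.

FIRST sets of the other non-terminals involved (by the same procedure, iterated to a fixed point):
  FIRST(B) = { 'a' }

From F → B / B:
  - B is a non-terminal: add FIRST(B) \ {ε} = { 'a' }
    B is not nullable, so stop

Collecting: FIRST(F) = { 'a' }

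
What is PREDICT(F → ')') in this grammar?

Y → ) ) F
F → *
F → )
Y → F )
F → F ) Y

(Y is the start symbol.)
PREDICT(F → ')') = (FIRST(RHS) \ {ε}) ∪ (FOLLOW(F) if ε ∈ FIRST(RHS), i.e. RHS ⇒* ε)
FIRST(')') = { ')' }
ε ∉ FIRST(')'), so FOLLOW(F) is not added.
PREDICT(F → ')') = { ')' }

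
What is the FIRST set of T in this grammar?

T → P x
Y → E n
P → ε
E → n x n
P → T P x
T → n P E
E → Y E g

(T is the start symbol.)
{ 'n', 'x' }

To compute FIRST(T), examine every production with T on the left-hand side, reading each right-hand side left to right until a non-nullable symbol is reached.

FIRST sets of the other non-terminals involved (by the same procedure, iterated to a fixed point):
  FIRST(P) = { 'n', 'x', ε }

From T → P x:
  - P is a non-terminal: add FIRST(P) \ {ε} = { 'n', 'x' }
    P is nullable, so continue to the next symbol
  - x is a terminal: add 'x' and stop
From T → n P E:
  - n is a terminal: add 'n' and stop

Collecting: FIRST(T) = { 'n', 'x' }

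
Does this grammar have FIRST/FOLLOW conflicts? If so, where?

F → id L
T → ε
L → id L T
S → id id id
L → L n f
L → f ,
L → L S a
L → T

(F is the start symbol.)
Nullable non-terminals: L, T.
FIRST sets used below: FIRST(L) = { 'f', 'id', 'n', ε }, FIRST(S) = { 'id' }, FIRST(T) = { ε }

L: nullable alternative(s) L → T; FOLLOW(L) = { $, 'id', 'n' }
  L → id L T: FIRST \ {ε} = { 'id' } — overlaps FOLLOW(L) on { 'id' }: CONFLICT
  L → L n f: FIRST \ {ε} = { 'f', 'id', 'n' } — overlaps FOLLOW(L) on { 'id', 'n' }: CONFLICT
  L → f ,: FIRST \ {ε} = { 'f' } — disjoint from FOLLOW(L)
  L → L S a: FIRST \ {ε} = { 'f', 'id', 'n' } — overlaps FOLLOW(L) on { 'id', 'n' }: CONFLICT
  L → T: FIRST \ {ε} = { } — this is the only nullable alternative, skip
T has a nullable alternative but only one production, so nothing to check.

F, S have no nullable alternative, so no FIRST/FOLLOW check is needed there.

So the grammar has 3 FIRST/FOLLOW conflicts (marked CONFLICT above).

Answer: Yes. L → id L T with FOLLOW(L) on { 'id' }; L → L n f with FOLLOW(L) on { 'id', 'n' }; L → L S a with FOLLOW(L) on { 'id', 'n' }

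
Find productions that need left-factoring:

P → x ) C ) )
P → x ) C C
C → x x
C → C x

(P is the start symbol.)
Left-factoring is needed when two productions for the same non-terminal
share a common prefix on the right-hand side.

Productions for P:
  P → x ) C ) )
  P → x ) C C
Productions for C:
  C → x x
  C → C x

Found common prefix 'x ) C' in productions for P

Answer: Yes, P has productions with common prefix 'x ) C'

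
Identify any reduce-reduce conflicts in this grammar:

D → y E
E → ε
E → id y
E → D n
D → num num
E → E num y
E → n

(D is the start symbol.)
No reduce-reduce conflicts

A reduce-reduce conflict occurs when an LR(0) state has two complete items [A → α .] and [B → β .] — both call for a reduction, and with no lookahead the parser cannot choose between them.

Augment with D' → D and build the canonical LR(0) collection (I0 = CLOSURE({[D' → . D]}), then GOTO on every symbol after a dot until no new states appear). It has 13 states:
  I0: { [D → . num num], [D → . y E], [D' → . D] }  — shift
  I1: { [D' → D .] }  — accept
  I2: { [D → num . num] }  — shift
  I3: { [D → . num num], [D → . y E], [D → y . E], [E → . D n], [E → . E num y], [E → . id y], [E → . n], [E → .] }  — shift, reduce
  I4: { [E → D . n] }  — shift
  I5: { [D → y E .], [E → E . num y] }  — shift, reduce
  I6: { [E → id . y] }  — shift
  I7: { [E → n .] }  — reduce
  I8: { [E → id y .] }  — reduce
  I9: { [E → E num . y] }  — shift
  I10: { [E → E num y .] }  — reduce
  I11: { [E → D n .] }  — reduce
  I12: { [D → num num .] }  — reduce

No state contains more than one complete item.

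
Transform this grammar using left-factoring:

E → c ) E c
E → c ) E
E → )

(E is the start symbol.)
Left-factoring transforms A → αβ₁ | αβ₂ into A → αA' and A' → β₁ | β₂
(α is the longest common prefix among the alternatives). Repeat until
no nonterminal has two alternatives with a common prefix.

Round 1: E has alternatives sharing prefix 'c ) E'. Introduce E': E → c ) E E'
  Add: E' → c
  Add: E' → ε

No remaining common prefixes — done.

Resulting grammar:
E → c ) E E'
E' → c
E' → ε
E → )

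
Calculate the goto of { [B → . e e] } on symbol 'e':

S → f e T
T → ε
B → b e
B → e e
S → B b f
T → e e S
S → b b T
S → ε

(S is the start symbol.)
{ [B → e . e] }

GOTO(I, 'e') = CLOSURE({ [A → αX.β] : [A → α.Xβ] ∈ I, X = 'e' })

Items with dot before 'e', with the dot advanced:
  [B → . e e] → [B → e . e]
Closure adds nothing (no advanced item has the dot before a non-terminal).

GOTO = { [B → e . e] }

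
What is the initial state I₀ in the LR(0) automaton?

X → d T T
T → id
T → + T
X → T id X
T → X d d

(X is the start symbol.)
First, augment the grammar with X' → X
I₀ = CLOSURE({ [X' → . X] }):
  [X' → . X] has the dot before X: add [X → . d T T], [X → . T id X]
  [X → . T id X] has the dot before T: add [T → . id], [T → . + T], [T → . X d d]
No further items can be added.

I₀ = { [T → . + T], [T → . X d d], [T → . id], [X → . T id X], [X → . d T T], [X' → . X] }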